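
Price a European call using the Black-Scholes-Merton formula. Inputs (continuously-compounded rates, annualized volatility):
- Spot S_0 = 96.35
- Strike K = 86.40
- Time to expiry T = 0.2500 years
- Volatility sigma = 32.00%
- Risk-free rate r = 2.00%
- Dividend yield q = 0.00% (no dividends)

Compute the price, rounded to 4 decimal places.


d1 = (ln(S/K) + (r - q + 0.5*sigma^2) * T) / (sigma * sqrt(T)) = 0.79249824
d2 = d1 - sigma * sqrt(T) = 0.63249824
exp(-rT) = 0.99501248; exp(-qT) = 1.00000000
C = S_0 * exp(-qT) * N(d1) - K * exp(-rT) * N(d2)
N(d1) = 0.78596489; N(d2) = 0.73646932
C = 96.3500 * 1.00000000 * 0.78596489 - 86.4000 * 0.99501248 * 0.73646932 = 12.4141

Answer: Price = 12.4141


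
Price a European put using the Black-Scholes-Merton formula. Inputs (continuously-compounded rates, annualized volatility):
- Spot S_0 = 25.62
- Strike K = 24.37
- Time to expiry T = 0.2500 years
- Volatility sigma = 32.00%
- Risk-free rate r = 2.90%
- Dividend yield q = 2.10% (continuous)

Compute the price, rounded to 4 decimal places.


Answer: Price = 1.0207

Derivation:
d1 = (ln(S/K) + (r - q + 0.5*sigma^2) * T) / (sigma * sqrt(T)) = 0.40512768
d2 = d1 - sigma * sqrt(T) = 0.24512768
exp(-rT) = 0.99277622; exp(-qT) = 0.99476376
P = K * exp(-rT) * N(-d2) - S_0 * exp(-qT) * N(-d1)
N(-d1) = 0.34269183; N(-d2) = 0.40317879
P = 24.3700 * 0.99277622 * 0.40317879 - 25.6200 * 0.99476376 * 0.34269183 = 1.0207


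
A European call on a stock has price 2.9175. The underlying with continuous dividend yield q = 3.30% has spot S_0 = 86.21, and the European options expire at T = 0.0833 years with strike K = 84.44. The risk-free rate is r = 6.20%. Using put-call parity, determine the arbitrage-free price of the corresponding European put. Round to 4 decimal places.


Answer: Put price = 0.9492

Derivation:
Put-call parity: C - P = S_0 * exp(-qT) - K * exp(-rT).
S_0 * exp(-qT) = 86.2100 * 0.99725487 = 85.97334275
K * exp(-rT) = 84.4400 * 0.99484871 = 84.00502538
P = C - S*exp(-qT) + K*exp(-rT)
P = 2.9175 - 85.97334275 + 84.00502538 = 0.9492


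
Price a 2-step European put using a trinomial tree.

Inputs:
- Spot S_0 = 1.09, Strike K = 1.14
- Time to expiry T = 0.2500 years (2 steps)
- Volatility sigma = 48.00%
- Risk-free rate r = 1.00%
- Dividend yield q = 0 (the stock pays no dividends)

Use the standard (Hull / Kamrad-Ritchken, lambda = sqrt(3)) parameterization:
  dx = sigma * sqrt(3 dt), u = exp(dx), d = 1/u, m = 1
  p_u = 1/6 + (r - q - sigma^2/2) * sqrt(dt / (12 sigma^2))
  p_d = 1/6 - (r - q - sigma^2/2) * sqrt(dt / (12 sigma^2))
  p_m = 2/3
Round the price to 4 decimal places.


dt = T/N = 0.125000; dx = sigma*sqrt(3*dt) = 0.293939
u = exp(dx) = 1.341702; d = 1/u = 0.745322
p_u = 0.144298, p_m = 0.666667, p_d = 0.189035
Discount per step: exp(-r*dt) = 0.998751
Stock lattice S(k, j) with j the centered position index:
  k=0: S(0,+0) = 1.0900
  k=1: S(1,-1) = 0.8124; S(1,+0) = 1.0900; S(1,+1) = 1.4625
  k=2: S(2,-2) = 0.6055; S(2,-1) = 0.8124; S(2,+0) = 1.0900; S(2,+1) = 1.4625; S(2,+2) = 1.9622
Terminal payoffs V(N, j) = max(K - S_T, 0):
  V(2,-2) = 0.534499; V(2,-1) = 0.327599; V(2,+0) = 0.050000; V(2,+1) = 0.000000; V(2,+2) = 0.000000
Backward induction: V(k, j) = exp(-r*dt) * [p_u * V(k+1, j+1) + p_m * V(k+1, j) + p_d * V(k+1, j-1)]
  V(1,-1) = exp(-r*dt) * [p_u*0.050000 + p_m*0.327599 + p_d*0.534499] = 0.326245
  V(1,+0) = exp(-r*dt) * [p_u*0.000000 + p_m*0.050000 + p_d*0.327599] = 0.095142
  V(1,+1) = exp(-r*dt) * [p_u*0.000000 + p_m*0.000000 + p_d*0.050000] = 0.009440
  V(0,+0) = exp(-r*dt) * [p_u*0.009440 + p_m*0.095142 + p_d*0.326245] = 0.126304

Answer: Price = V(0,0) = 0.1263


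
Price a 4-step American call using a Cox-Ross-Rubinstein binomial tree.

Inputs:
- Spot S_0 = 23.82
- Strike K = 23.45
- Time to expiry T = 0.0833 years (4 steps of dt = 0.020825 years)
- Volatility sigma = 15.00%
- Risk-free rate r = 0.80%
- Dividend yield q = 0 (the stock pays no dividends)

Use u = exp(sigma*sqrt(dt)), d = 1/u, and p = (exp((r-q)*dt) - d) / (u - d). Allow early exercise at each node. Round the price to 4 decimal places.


Answer: Price = V(0,0) = 0.6479

Derivation:
dt = T/N = 0.020825
u = exp(sigma*sqrt(dt)) = 1.021882; d = 1/u = 0.978586
p = (exp((r-q)*dt) - d) / (u - d) = 0.498437
Discount per step: exp(-r*dt) = 0.999833
Stock lattice S(k, i) with i counting down-moves:
  k=0: S(0,0) = 23.8200
  k=1: S(1,0) = 24.3412; S(1,1) = 23.3099
  k=2: S(2,0) = 24.8739; S(2,1) = 23.8200; S(2,2) = 22.8108
  k=3: S(3,0) = 25.4182; S(3,1) = 24.3412; S(3,2) = 23.3099; S(3,3) = 22.3223
  k=4: S(4,0) = 25.9744; S(4,1) = 24.8739; S(4,2) = 23.8200; S(4,3) = 22.8108; S(4,4) = 21.8443
Terminal payoffs V(N, i) = max(S_T - K, 0):
  V(4,0) = 2.524383; V(4,1) = 1.423878; V(4,2) = 0.370000; V(4,3) = 0.000000; V(4,4) = 0.000000
Backward induction: V(k, i) = exp(-r*dt) * [p * V(k+1, i) + (1-p) * V(k+1, i+1)]; then take max(V_cont, immediate exercise) for American.
  V(3,0) = exp(-r*dt) * [p*2.524383 + (1-p)*1.423878] = 1.972082; exercise = 1.968175; V(3,0) = max -> 1.972082
  V(3,1) = exp(-r*dt) * [p*1.423878 + (1-p)*0.370000] = 0.895142; exercise = 0.891236; V(3,1) = max -> 0.895142
  V(3,2) = exp(-r*dt) * [p*0.370000 + (1-p)*0.000000] = 0.184391; exercise = 0.000000; V(3,2) = max -> 0.184391
  V(3,3) = exp(-r*dt) * [p*0.000000 + (1-p)*0.000000] = 0.000000; exercise = 0.000000; V(3,3) = max -> 0.000000
  V(2,0) = exp(-r*dt) * [p*1.972082 + (1-p)*0.895142] = 1.431690; exercise = 1.423878; V(2,0) = max -> 1.431690
  V(2,1) = exp(-r*dt) * [p*0.895142 + (1-p)*0.184391] = 0.538566; exercise = 0.370000; V(2,1) = max -> 0.538566
  V(2,2) = exp(-r*dt) * [p*0.184391 + (1-p)*0.000000] = 0.091892; exercise = 0.000000; V(2,2) = max -> 0.091892
  V(1,0) = exp(-r*dt) * [p*1.431690 + (1-p)*0.538566] = 0.983568; exercise = 0.891236; V(1,0) = max -> 0.983568
  V(1,1) = exp(-r*dt) * [p*0.538566 + (1-p)*0.091892] = 0.314478; exercise = 0.000000; V(1,1) = max -> 0.314478
  V(0,0) = exp(-r*dt) * [p*0.983568 + (1-p)*0.314478] = 0.647869; exercise = 0.370000; V(0,0) = max -> 0.647869


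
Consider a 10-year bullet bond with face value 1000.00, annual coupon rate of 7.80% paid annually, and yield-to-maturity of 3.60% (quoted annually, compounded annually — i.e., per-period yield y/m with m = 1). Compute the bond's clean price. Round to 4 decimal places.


Answer: Price = 1347.5434

Derivation:
Coupon per period c = face * coupon_rate / m = 78.000000
Periods per year m = 1; per-period yield y/m = 0.036000
Number of cashflows N = 10
Cashflows (t years, CF_t, discount factor 1/(1+y/m)^(m*t), PV):
  t = 1.0000: CF_t = 78.000000, DF = 0.965251, PV = 75.289575
  t = 2.0000: CF_t = 78.000000, DF = 0.931709, PV = 72.673335
  t = 3.0000: CF_t = 78.000000, DF = 0.899333, PV = 70.148007
  t = 4.0000: CF_t = 78.000000, DF = 0.868082, PV = 67.710431
  t = 5.0000: CF_t = 78.000000, DF = 0.837917, PV = 65.357559
  t = 6.0000: CF_t = 78.000000, DF = 0.808801, PV = 63.086447
  t = 7.0000: CF_t = 78.000000, DF = 0.780696, PV = 60.894254
  t = 8.0000: CF_t = 78.000000, DF = 0.753567, PV = 58.778238
  t = 9.0000: CF_t = 78.000000, DF = 0.727381, PV = 56.735750
  t = 10.0000: CF_t = 1078.000000, DF = 0.702106, PV = 756.869852
Price P = sum_t PV_t = 1347.543450


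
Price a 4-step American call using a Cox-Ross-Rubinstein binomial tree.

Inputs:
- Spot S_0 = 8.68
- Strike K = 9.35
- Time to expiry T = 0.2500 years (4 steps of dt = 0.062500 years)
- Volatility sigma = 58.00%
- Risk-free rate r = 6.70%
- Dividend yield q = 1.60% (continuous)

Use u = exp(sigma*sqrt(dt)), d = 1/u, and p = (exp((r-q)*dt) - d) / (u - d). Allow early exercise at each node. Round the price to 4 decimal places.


dt = T/N = 0.062500
u = exp(sigma*sqrt(dt)) = 1.156040; d = 1/u = 0.865022
p = (exp((r-q)*dt) - d) / (u - d) = 0.474784
Discount per step: exp(-r*dt) = 0.995821
Stock lattice S(k, i) with i counting down-moves:
  k=0: S(0,0) = 8.6800
  k=1: S(1,0) = 10.0344; S(1,1) = 7.5084
  k=2: S(2,0) = 11.6002; S(2,1) = 8.6800; S(2,2) = 6.4949
  k=3: S(3,0) = 13.4103; S(3,1) = 10.0344; S(3,2) = 7.5084; S(3,3) = 5.6183
  k=4: S(4,0) = 15.5028; S(4,1) = 11.6002; S(4,2) = 8.6800; S(4,3) = 6.4949; S(4,4) = 4.8599
Terminal payoffs V(N, i) = max(S_T - K, 0):
  V(4,0) = 6.152814; V(4,1) = 2.250191; V(4,2) = 0.000000; V(4,3) = 0.000000; V(4,4) = 0.000000
Backward induction: V(k, i) = exp(-r*dt) * [p * V(k+1, i) + (1-p) * V(k+1, i+1)]; then take max(V_cont, immediate exercise) for American.
  V(3,0) = exp(-r*dt) * [p*6.152814 + (1-p)*2.250191] = 4.085947; exercise = 4.060279; V(3,0) = max -> 4.085947
  V(3,1) = exp(-r*dt) * [p*2.250191 + (1-p)*0.000000] = 1.063890; exercise = 0.684423; V(3,1) = max -> 1.063890
  V(3,2) = exp(-r*dt) * [p*0.000000 + (1-p)*0.000000] = 0.000000; exercise = 0.000000; V(3,2) = max -> 0.000000
  V(3,3) = exp(-r*dt) * [p*0.000000 + (1-p)*0.000000] = 0.000000; exercise = 0.000000; V(3,3) = max -> 0.000000
  V(2,0) = exp(-r*dt) * [p*4.085947 + (1-p)*1.063890] = 2.488272; exercise = 2.250191; V(2,0) = max -> 2.488272
  V(2,1) = exp(-r*dt) * [p*1.063890 + (1-p)*0.000000] = 0.503007; exercise = 0.000000; V(2,1) = max -> 0.503007
  V(2,2) = exp(-r*dt) * [p*0.000000 + (1-p)*0.000000] = 0.000000; exercise = 0.000000; V(2,2) = max -> 0.000000
  V(1,0) = exp(-r*dt) * [p*2.488272 + (1-p)*0.503007] = 1.439538; exercise = 0.684423; V(1,0) = max -> 1.439538
  V(1,1) = exp(-r*dt) * [p*0.503007 + (1-p)*0.000000] = 0.237822; exercise = 0.000000; V(1,1) = max -> 0.237822
  V(0,0) = exp(-r*dt) * [p*1.439538 + (1-p)*0.237822] = 0.804999; exercise = 0.000000; V(0,0) = max -> 0.804999

Answer: Price = V(0,0) = 0.8050


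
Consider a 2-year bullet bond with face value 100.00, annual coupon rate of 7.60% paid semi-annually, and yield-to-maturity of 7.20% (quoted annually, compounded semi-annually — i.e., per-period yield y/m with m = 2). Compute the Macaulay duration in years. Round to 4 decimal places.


Coupon per period c = face * coupon_rate / m = 3.800000
Periods per year m = 2; per-period yield y/m = 0.036000
Number of cashflows N = 4
Cashflows (t years, CF_t, discount factor 1/(1+y/m)^(m*t), PV):
  t = 0.5000: CF_t = 3.800000, DF = 0.965251, PV = 3.667954
  t = 1.0000: CF_t = 3.800000, DF = 0.931709, PV = 3.540496
  t = 1.5000: CF_t = 3.800000, DF = 0.899333, PV = 3.417467
  t = 2.0000: CF_t = 103.800000, DF = 0.868082, PV = 90.106959
Price P = sum_t PV_t = 100.732875
Macaulay numerator sum_t t * PV_t:
  t * PV_t at t = 0.5000: 1.833977
  t * PV_t at t = 1.0000: 3.540496
  t * PV_t at t = 1.5000: 5.126201
  t * PV_t at t = 2.0000: 180.213918
Macaulay duration D = (sum_t t * PV_t) / P = 190.714591 / 100.732875 = 1.893271

Answer: Macaulay duration = 1.8933 years


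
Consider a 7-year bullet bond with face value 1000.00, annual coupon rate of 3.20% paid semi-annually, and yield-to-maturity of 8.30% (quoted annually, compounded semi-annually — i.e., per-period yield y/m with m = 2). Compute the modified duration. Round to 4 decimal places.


Answer: Modified duration = 5.9369

Derivation:
Coupon per period c = face * coupon_rate / m = 16.000000
Periods per year m = 2; per-period yield y/m = 0.041500
Number of cashflows N = 14
Cashflows (t years, CF_t, discount factor 1/(1+y/m)^(m*t), PV):
  t = 0.5000: CF_t = 16.000000, DF = 0.960154, PV = 15.362458
  t = 1.0000: CF_t = 16.000000, DF = 0.921895, PV = 14.750320
  t = 1.5000: CF_t = 16.000000, DF = 0.885161, PV = 14.162573
  t = 2.0000: CF_t = 16.000000, DF = 0.849890, PV = 13.598246
  t = 2.5000: CF_t = 16.000000, DF = 0.816025, PV = 13.056405
  t = 3.0000: CF_t = 16.000000, DF = 0.783510, PV = 12.536155
  t = 3.5000: CF_t = 16.000000, DF = 0.752290, PV = 12.036634
  t = 4.0000: CF_t = 16.000000, DF = 0.722314, PV = 11.557018
  t = 4.5000: CF_t = 16.000000, DF = 0.693532, PV = 11.096513
  t = 5.0000: CF_t = 16.000000, DF = 0.665897, PV = 10.654357
  t = 5.5000: CF_t = 16.000000, DF = 0.639364, PV = 10.229819
  t = 6.0000: CF_t = 16.000000, DF = 0.613887, PV = 9.822198
  t = 6.5000: CF_t = 16.000000, DF = 0.589426, PV = 9.430819
  t = 7.0000: CF_t = 1016.000000, DF = 0.565940, PV = 574.994735
Price P = sum_t PV_t = 733.288249
First compute Macaulay numerator sum_t t * PV_t:
  t * PV_t at t = 0.5000: 7.681229
  t * PV_t at t = 1.0000: 14.750320
  t * PV_t at t = 1.5000: 21.243859
  t * PV_t at t = 2.0000: 27.196491
  t * PV_t at t = 2.5000: 32.641012
  t * PV_t at t = 3.0000: 37.608464
  t * PV_t at t = 3.5000: 42.128220
  t * PV_t at t = 4.0000: 46.228072
  t * PV_t at t = 4.5000: 49.934307
  t * PV_t at t = 5.0000: 53.271784
  t * PV_t at t = 5.5000: 56.264007
  t * PV_t at t = 6.0000: 58.933189
  t * PV_t at t = 6.5000: 61.300325
  t * PV_t at t = 7.0000: 4024.963144
Macaulay duration D = 4534.144423 / 733.288249 = 6.183304
Modified duration = D / (1 + y/m) = 6.183304 / (1 + 0.041500) = 5.936922


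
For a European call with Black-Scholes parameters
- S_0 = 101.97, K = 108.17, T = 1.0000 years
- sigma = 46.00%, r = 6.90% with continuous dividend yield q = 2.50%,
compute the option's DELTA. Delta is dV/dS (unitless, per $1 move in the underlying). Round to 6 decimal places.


d1 = 0.1973360625; d2 = -0.2626639375
phi(d1) = 0.3912497039; exp(-qT) = 0.9753099120; exp(-rT) = 0.9333266801
N(d1) = 0.5782177198
Delta = exp(-qT) * N(d1) = 0.9753099120 * 0.5782177198 = 0.563941

Answer: Delta = 0.563941


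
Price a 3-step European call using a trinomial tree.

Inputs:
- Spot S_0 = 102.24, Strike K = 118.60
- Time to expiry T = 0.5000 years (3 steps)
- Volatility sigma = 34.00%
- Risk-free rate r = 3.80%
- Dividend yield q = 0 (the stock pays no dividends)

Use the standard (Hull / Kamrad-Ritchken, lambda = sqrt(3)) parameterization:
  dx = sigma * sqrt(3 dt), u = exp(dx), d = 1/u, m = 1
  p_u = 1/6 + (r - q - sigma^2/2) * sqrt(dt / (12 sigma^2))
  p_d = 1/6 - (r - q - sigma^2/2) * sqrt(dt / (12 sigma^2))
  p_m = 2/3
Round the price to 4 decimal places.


Answer: Price = V(0,0) = 5.2487

Derivation:
dt = T/N = 0.166667; dx = sigma*sqrt(3*dt) = 0.240416
u = exp(dx) = 1.271778; d = 1/u = 0.786300
p_u = 0.159804, p_m = 0.666667, p_d = 0.173530
Discount per step: exp(-r*dt) = 0.993687
Stock lattice S(k, j) with j the centered position index:
  k=0: S(0,+0) = 102.2400
  k=1: S(1,-1) = 80.3914; S(1,+0) = 102.2400; S(1,+1) = 130.0266
  k=2: S(2,-2) = 63.2118; S(2,-1) = 80.3914; S(2,+0) = 102.2400; S(2,+1) = 130.0266; S(2,+2) = 165.3651
  k=3: S(3,-3) = 49.7034; S(3,-2) = 63.2118; S(3,-1) = 80.3914; S(3,+0) = 102.2400; S(3,+1) = 130.0266; S(3,+2) = 165.3651; S(3,+3) = 210.3077
Terminal payoffs V(N, j) = max(S_T - K, 0):
  V(3,-3) = 0.000000; V(3,-2) = 0.000000; V(3,-1) = 0.000000; V(3,+0) = 0.000000; V(3,+1) = 11.426633; V(3,+2) = 46.765074; V(3,+3) = 91.707744
Backward induction: V(k, j) = exp(-r*dt) * [p_u * V(k+1, j+1) + p_m * V(k+1, j) + p_d * V(k+1, j-1)]
  V(2,-2) = exp(-r*dt) * [p_u*0.000000 + p_m*0.000000 + p_d*0.000000] = 0.000000
  V(2,-1) = exp(-r*dt) * [p_u*0.000000 + p_m*0.000000 + p_d*0.000000] = 0.000000
  V(2,+0) = exp(-r*dt) * [p_u*11.426633 + p_m*0.000000 + p_d*0.000000] = 1.814488
  V(2,+1) = exp(-r*dt) * [p_u*46.765074 + p_m*11.426633 + p_d*0.000000] = 14.995707
  V(2,+2) = exp(-r*dt) * [p_u*91.707744 + p_m*46.765074 + p_d*11.426633] = 47.512932
  V(1,-1) = exp(-r*dt) * [p_u*1.814488 + p_m*0.000000 + p_d*0.000000] = 0.288131
  V(1,+0) = exp(-r*dt) * [p_u*14.995707 + p_m*1.814488 + p_d*0.000000] = 3.583260
  V(1,+1) = exp(-r*dt) * [p_u*47.512932 + p_m*14.995707 + p_d*1.814488] = 17.791704
  V(0,+0) = exp(-r*dt) * [p_u*17.791704 + p_m*3.583260 + p_d*0.288131] = 5.248670


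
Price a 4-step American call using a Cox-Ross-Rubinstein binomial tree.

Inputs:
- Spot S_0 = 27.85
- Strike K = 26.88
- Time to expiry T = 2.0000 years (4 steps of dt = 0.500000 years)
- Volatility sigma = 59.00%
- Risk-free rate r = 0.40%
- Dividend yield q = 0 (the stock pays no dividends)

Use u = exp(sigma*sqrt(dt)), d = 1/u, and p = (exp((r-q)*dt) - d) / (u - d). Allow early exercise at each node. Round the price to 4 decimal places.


dt = T/N = 0.500000
u = exp(sigma*sqrt(dt)) = 1.517695; d = 1/u = 0.658894
p = (exp((r-q)*dt) - d) / (u - d) = 0.399520
Discount per step: exp(-r*dt) = 0.998002
Stock lattice S(k, i) with i counting down-moves:
  k=0: S(0,0) = 27.8500
  k=1: S(1,0) = 42.2678; S(1,1) = 18.3502
  k=2: S(2,0) = 64.1497; S(2,1) = 27.8500; S(2,2) = 12.0908
  k=3: S(3,0) = 97.3597; S(3,1) = 42.2678; S(3,2) = 18.3502; S(3,3) = 7.9666
  k=4: S(4,0) = 147.7623; S(4,1) = 64.1497; S(4,2) = 27.8500; S(4,3) = 12.0908; S(4,4) = 5.2491
Terminal payoffs V(N, i) = max(S_T - K, 0):
  V(4,0) = 120.882310; V(4,1) = 37.269671; V(4,2) = 0.970000; V(4,3) = 0.000000; V(4,4) = 0.000000
Backward induction: V(k, i) = exp(-r*dt) * [p * V(k+1, i) + (1-p) * V(k+1, i+1)]; then take max(V_cont, immediate exercise) for American.
  V(3,0) = exp(-r*dt) * [p*120.882310 + (1-p)*37.269671] = 70.533368; exercise = 70.479661; V(3,0) = max -> 70.533368
  V(3,1) = exp(-r*dt) * [p*37.269671 + (1-p)*0.970000] = 15.441523; exercise = 15.387817; V(3,1) = max -> 15.441523
  V(3,2) = exp(-r*dt) * [p*0.970000 + (1-p)*0.000000] = 0.386760; exercise = 0.000000; V(3,2) = max -> 0.386760
  V(3,3) = exp(-r*dt) * [p*0.000000 + (1-p)*0.000000] = 0.000000; exercise = 0.000000; V(3,3) = max -> 0.000000
  V(2,0) = exp(-r*dt) * [p*70.533368 + (1-p)*15.441523] = 37.376977; exercise = 37.269671; V(2,0) = max -> 37.376977
  V(2,1) = exp(-r*dt) * [p*15.441523 + (1-p)*0.386760] = 6.388646; exercise = 0.970000; V(2,1) = max -> 6.388646
  V(2,2) = exp(-r*dt) * [p*0.386760 + (1-p)*0.000000] = 0.154210; exercise = 0.000000; V(2,2) = max -> 0.154210
  V(1,0) = exp(-r*dt) * [p*37.376977 + (1-p)*6.388646] = 18.731597; exercise = 15.387817; V(1,0) = max -> 18.731597
  V(1,1) = exp(-r*dt) * [p*6.388646 + (1-p)*0.154210] = 2.639705; exercise = 0.000000; V(1,1) = max -> 2.639705
  V(0,0) = exp(-r*dt) * [p*18.731597 + (1-p)*2.639705] = 9.050615; exercise = 0.970000; V(0,0) = max -> 9.050615

Answer: Price = V(0,0) = 9.0506


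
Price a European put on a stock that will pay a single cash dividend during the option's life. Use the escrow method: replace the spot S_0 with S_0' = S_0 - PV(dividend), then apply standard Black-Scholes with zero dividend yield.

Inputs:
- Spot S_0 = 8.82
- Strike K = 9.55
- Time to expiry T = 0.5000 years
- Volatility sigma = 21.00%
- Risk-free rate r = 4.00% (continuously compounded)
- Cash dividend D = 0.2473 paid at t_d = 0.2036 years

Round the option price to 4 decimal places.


Answer: Price = 1.0136

Derivation:
PV(D) = D * exp(-r * t_d) = 0.2473 * 0.99188907 = 0.24529417
S_0' = S_0 - PV(D) = 8.8200 - 0.24529417 = 8.57470583
d1 = (ln(S_0'/K) + (r + sigma^2/2)*T) / (sigma*sqrt(T)) = -0.51652108
d2 = d1 - sigma*sqrt(T) = -0.66501350
exp(-rT) = 0.98019867
N(-d1) = 0.69725474; N(-d2) = 0.74697907
P = K * exp(-rT) * N(-d2) - S_0' * N(-d1) = 9.5500 * 0.98019867 * 0.74697907 - 8.57470583 * 0.69725474 = 1.0136


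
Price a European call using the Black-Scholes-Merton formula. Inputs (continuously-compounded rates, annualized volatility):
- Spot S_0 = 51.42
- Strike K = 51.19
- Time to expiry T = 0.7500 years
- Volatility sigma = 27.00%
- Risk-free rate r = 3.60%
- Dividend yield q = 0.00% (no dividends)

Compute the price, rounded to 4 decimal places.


Answer: Price = 5.5508

Derivation:
d1 = (ln(S/K) + (r - q + 0.5*sigma^2) * T) / (sigma * sqrt(T)) = 0.25155579
d2 = d1 - sigma * sqrt(T) = 0.01772894
exp(-rT) = 0.97336124; exp(-qT) = 1.00000000
C = S_0 * exp(-qT) * N(d1) - K * exp(-rT) * N(d2)
N(d1) = 0.59930778; N(d2) = 0.50707245
C = 51.4200 * 1.00000000 * 0.59930778 - 51.1900 * 0.97336124 * 0.50707245 = 5.5508


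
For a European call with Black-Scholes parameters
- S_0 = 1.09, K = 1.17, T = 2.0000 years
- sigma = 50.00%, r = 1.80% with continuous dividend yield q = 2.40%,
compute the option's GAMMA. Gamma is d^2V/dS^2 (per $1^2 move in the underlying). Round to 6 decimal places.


Answer: Gamma = 0.479750

Derivation:
d1 = 0.2364196637; d2 = -0.4706871175
phi(d1) = 0.3879473432; exp(-qT) = 0.9531337871; exp(-rT) = 0.9646402935
Gamma = exp(-qT) * phi(d1) / (S * sigma * sqrt(T)) = 0.9531337871 * 0.3879473432 / (1.0900 * 0.5000 * 1.4142135624) = 0.479750


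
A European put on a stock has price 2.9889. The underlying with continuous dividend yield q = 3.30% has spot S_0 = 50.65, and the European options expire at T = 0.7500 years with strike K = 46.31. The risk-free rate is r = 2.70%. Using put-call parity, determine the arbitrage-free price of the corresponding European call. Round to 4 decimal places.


Put-call parity: C - P = S_0 * exp(-qT) - K * exp(-rT).
S_0 * exp(-qT) = 50.6500 * 0.97555377 = 49.41179845
K * exp(-rT) = 46.3100 * 0.97995365 = 45.38165373
C = P + S*exp(-qT) - K*exp(-rT)
C = 2.9889 + 49.41179845 - 45.38165373 = 7.0190

Answer: Call price = 7.0190


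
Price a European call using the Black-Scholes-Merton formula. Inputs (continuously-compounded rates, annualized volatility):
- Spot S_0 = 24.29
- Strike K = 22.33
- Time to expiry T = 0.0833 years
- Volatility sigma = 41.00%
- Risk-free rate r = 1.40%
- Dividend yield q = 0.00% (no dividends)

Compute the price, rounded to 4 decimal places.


d1 = (ln(S/K) + (r - q + 0.5*sigma^2) * T) / (sigma * sqrt(T)) = 0.78001183
d2 = d1 - sigma * sqrt(T) = 0.66167870
exp(-rT) = 0.99883448; exp(-qT) = 1.00000000
C = S_0 * exp(-qT) * N(d1) - K * exp(-rT) * N(d2)
N(d1) = 0.78230804; N(d2) = 0.74591142
C = 24.2900 * 1.00000000 * 0.78230804 - 22.3300 * 0.99883448 * 0.74591142 = 2.3655

Answer: Price = 2.3655


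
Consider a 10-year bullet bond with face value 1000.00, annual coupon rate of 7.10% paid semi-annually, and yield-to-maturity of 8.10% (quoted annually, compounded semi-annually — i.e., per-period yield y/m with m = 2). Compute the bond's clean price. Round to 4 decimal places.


Coupon per period c = face * coupon_rate / m = 35.500000
Periods per year m = 2; per-period yield y/m = 0.040500
Number of cashflows N = 20
Cashflows (t years, CF_t, discount factor 1/(1+y/m)^(m*t), PV):
  t = 0.5000: CF_t = 35.500000, DF = 0.961076, PV = 34.118212
  t = 1.0000: CF_t = 35.500000, DF = 0.923668, PV = 32.790209
  t = 1.5000: CF_t = 35.500000, DF = 0.887715, PV = 31.513896
  t = 2.0000: CF_t = 35.500000, DF = 0.853162, PV = 30.287262
  t = 2.5000: CF_t = 35.500000, DF = 0.819954, PV = 29.108373
  t = 3.0000: CF_t = 35.500000, DF = 0.788039, PV = 27.975370
  t = 3.5000: CF_t = 35.500000, DF = 0.757365, PV = 26.886468
  t = 4.0000: CF_t = 35.500000, DF = 0.727886, PV = 25.839950
  t = 4.5000: CF_t = 35.500000, DF = 0.699554, PV = 24.834167
  t = 5.0000: CF_t = 35.500000, DF = 0.672325, PV = 23.867532
  t = 5.5000: CF_t = 35.500000, DF = 0.646156, PV = 22.938522
  t = 6.0000: CF_t = 35.500000, DF = 0.621005, PV = 22.045672
  t = 6.5000: CF_t = 35.500000, DF = 0.596833, PV = 21.187575
  t = 7.0000: CF_t = 35.500000, DF = 0.573602, PV = 20.362878
  t = 7.5000: CF_t = 35.500000, DF = 0.551276, PV = 19.570282
  t = 8.0000: CF_t = 35.500000, DF = 0.529818, PV = 18.808536
  t = 8.5000: CF_t = 35.500000, DF = 0.509196, PV = 18.076440
  t = 9.0000: CF_t = 35.500000, DF = 0.489376, PV = 17.372840
  t = 9.5000: CF_t = 35.500000, DF = 0.470328, PV = 16.696627
  t = 10.0000: CF_t = 1035.500000, DF = 0.452021, PV = 468.067419
Price P = sum_t PV_t = 932.348233

Answer: Price = 932.3482


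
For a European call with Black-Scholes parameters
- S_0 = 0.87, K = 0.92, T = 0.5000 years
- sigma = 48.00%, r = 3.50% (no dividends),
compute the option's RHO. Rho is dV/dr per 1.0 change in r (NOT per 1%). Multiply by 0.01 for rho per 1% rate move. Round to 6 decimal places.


Answer: Rho = 0.175687

Derivation:
d1 = 0.0566261175; d2 = -0.2827851375
phi(d1) = 0.3983031852; exp(-qT) = 1.0000000000; exp(-rT) = 0.9826522357
N(d2) = 0.3886707740
Rho = K*T*exp(-rT)*N(d2) = 0.9200 * 0.5000 * 0.9826522357 * 0.3886707740 = 0.175687


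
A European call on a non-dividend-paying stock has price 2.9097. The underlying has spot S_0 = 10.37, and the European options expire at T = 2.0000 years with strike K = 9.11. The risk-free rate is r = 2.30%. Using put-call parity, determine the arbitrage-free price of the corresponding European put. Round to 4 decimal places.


Answer: Put price = 1.2401

Derivation:
Put-call parity: C - P = S_0 * exp(-qT) - K * exp(-rT).
S_0 * exp(-qT) = 10.3700 * 1.00000000 = 10.37000000
K * exp(-rT) = 9.1100 * 0.95504196 = 8.70043228
P = C - S*exp(-qT) + K*exp(-rT)
P = 2.9097 - 10.37000000 + 8.70043228 = 1.2401


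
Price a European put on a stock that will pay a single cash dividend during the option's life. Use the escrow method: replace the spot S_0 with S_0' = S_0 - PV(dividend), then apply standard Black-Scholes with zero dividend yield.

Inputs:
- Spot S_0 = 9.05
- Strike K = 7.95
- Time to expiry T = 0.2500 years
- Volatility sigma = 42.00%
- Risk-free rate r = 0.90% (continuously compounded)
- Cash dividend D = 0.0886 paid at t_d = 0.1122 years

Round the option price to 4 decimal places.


PV(D) = D * exp(-r * t_d) = 0.0886 * 0.99899071 = 0.08851058
S_0' = S_0 - PV(D) = 9.0500 - 0.08851058 = 8.96148942
d1 = (ln(S_0'/K) + (r + sigma^2/2)*T) / (sigma*sqrt(T)) = 0.68602150
d2 = d1 - sigma*sqrt(T) = 0.47602150
exp(-rT) = 0.99775253
N(-d1) = 0.24634978; N(-d2) = 0.31702953
P = K * exp(-rT) * N(-d2) - S_0' * N(-d1) = 7.9500 * 0.99775253 * 0.31702953 - 8.96148942 * 0.24634978 = 0.3071

Answer: Price = 0.3071


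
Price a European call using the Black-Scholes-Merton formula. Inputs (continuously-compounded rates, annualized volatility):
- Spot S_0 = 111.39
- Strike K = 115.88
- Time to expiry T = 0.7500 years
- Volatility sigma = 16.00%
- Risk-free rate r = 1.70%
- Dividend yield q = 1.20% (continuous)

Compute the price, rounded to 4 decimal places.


Answer: Price = 4.4039

Derivation:
d1 = (ln(S/K) + (r - q + 0.5*sigma^2) * T) / (sigma * sqrt(T)) = -0.18884850
d2 = d1 - sigma * sqrt(T) = -0.32741257
exp(-rT) = 0.98733094; exp(-qT) = 0.99104038
C = S_0 * exp(-qT) * N(d1) - K * exp(-rT) * N(d2)
N(d1) = 0.42510578; N(d2) = 0.37167793
C = 111.3900 * 0.99104038 * 0.42510578 - 115.8800 * 0.98733094 * 0.37167793 = 4.4039


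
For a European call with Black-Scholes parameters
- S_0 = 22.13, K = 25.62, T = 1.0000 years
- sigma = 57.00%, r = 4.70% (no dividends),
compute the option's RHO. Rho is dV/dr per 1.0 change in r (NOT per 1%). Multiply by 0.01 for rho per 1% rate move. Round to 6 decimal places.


d1 = 0.1105453642; d2 = -0.4594546358
phi(d1) = 0.3965121196; exp(-qT) = 1.0000000000; exp(-rT) = 0.9540873976
N(d2) = 0.3229538607
Rho = K*T*exp(-rT)*N(d2) = 25.6200 * 1.0000 * 0.9540873976 * 0.3229538607 = 7.894193

Answer: Rho = 7.894193


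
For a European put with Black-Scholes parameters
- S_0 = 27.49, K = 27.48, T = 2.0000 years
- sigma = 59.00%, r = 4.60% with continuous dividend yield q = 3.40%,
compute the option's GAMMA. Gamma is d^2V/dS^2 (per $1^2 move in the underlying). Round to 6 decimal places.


d1 = 0.4463927175; d2 = -0.3879932843
phi(d1) = 0.3611103234; exp(-qT) = 0.9342604736; exp(-rT) = 0.9121051495
Gamma = exp(-qT) * phi(d1) / (S * sigma * sqrt(T)) = 0.9342604736 * 0.3611103234 / (27.4900 * 0.5900 * 1.4142135624) = 0.014708

Answer: Gamma = 0.014708


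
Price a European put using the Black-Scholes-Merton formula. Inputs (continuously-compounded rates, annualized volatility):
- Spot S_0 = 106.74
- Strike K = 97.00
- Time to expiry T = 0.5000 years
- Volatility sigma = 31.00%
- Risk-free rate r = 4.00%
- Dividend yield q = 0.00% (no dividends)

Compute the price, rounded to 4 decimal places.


d1 = (ln(S/K) + (r - q + 0.5*sigma^2) * T) / (sigma * sqrt(T)) = 0.63735408
d2 = d1 - sigma * sqrt(T) = 0.41815098
exp(-rT) = 0.98019867; exp(-qT) = 1.00000000
P = K * exp(-rT) * N(-d2) - S_0 * exp(-qT) * N(-d1)
N(-d1) = 0.26194711; N(-d2) = 0.33791837
P = 97.0000 * 0.98019867 * 0.33791837 - 106.7400 * 1.00000000 * 0.26194711 = 4.1688

Answer: Price = 4.1688


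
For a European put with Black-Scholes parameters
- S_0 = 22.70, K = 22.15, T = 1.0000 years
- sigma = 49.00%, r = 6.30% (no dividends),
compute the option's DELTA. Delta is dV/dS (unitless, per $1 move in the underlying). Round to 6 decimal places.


Answer: Delta = -0.335919

Derivation:
d1 = 0.4236274041; d2 = -0.0663725959
phi(d1) = 0.3647042157; exp(-qT) = 1.0000000000; exp(-rT) = 0.9389434737
N(-d1) = 0.3359187832
Delta = -exp(-qT) * N(-d1) = -1.0000000000 * 0.3359187832 = -0.335919


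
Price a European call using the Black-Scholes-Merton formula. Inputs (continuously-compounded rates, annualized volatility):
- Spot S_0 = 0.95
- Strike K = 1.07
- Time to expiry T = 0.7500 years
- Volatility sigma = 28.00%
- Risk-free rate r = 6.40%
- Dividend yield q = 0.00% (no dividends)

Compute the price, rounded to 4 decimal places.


d1 = (ln(S/K) + (r - q + 0.5*sigma^2) * T) / (sigma * sqrt(T)) = -0.17135732
d2 = d1 - sigma * sqrt(T) = -0.41384444
exp(-rT) = 0.95313379; exp(-qT) = 1.00000000
C = S_0 * exp(-qT) * N(d1) - K * exp(-rT) * N(d2)
N(d1) = 0.43197140; N(d2) = 0.33949402
C = 0.9500 * 1.00000000 * 0.43197140 - 1.0700 * 0.95313379 * 0.33949402 = 0.0641

Answer: Price = 0.0641


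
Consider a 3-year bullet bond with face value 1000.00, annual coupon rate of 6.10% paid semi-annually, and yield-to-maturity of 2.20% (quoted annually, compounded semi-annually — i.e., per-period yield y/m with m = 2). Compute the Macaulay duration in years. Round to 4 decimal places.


Coupon per period c = face * coupon_rate / m = 30.500000
Periods per year m = 2; per-period yield y/m = 0.011000
Number of cashflows N = 6
Cashflows (t years, CF_t, discount factor 1/(1+y/m)^(m*t), PV):
  t = 0.5000: CF_t = 30.500000, DF = 0.989120, PV = 30.168150
  t = 1.0000: CF_t = 30.500000, DF = 0.978358, PV = 29.839911
  t = 1.5000: CF_t = 30.500000, DF = 0.967713, PV = 29.515244
  t = 2.0000: CF_t = 30.500000, DF = 0.957184, PV = 29.194108
  t = 2.5000: CF_t = 30.500000, DF = 0.946769, PV = 28.876467
  t = 3.0000: CF_t = 1030.500000, DF = 0.936468, PV = 965.030551
Price P = sum_t PV_t = 1112.624432
Macaulay numerator sum_t t * PV_t:
  t * PV_t at t = 0.5000: 15.084075
  t * PV_t at t = 1.0000: 29.839911
  t * PV_t at t = 1.5000: 44.272865
  t * PV_t at t = 2.0000: 58.388217
  t * PV_t at t = 2.5000: 72.191168
  t * PV_t at t = 3.0000: 2895.091654
Macaulay duration D = (sum_t t * PV_t) / P = 3114.867891 / 1112.624432 = 2.799568

Answer: Macaulay duration = 2.7996 years


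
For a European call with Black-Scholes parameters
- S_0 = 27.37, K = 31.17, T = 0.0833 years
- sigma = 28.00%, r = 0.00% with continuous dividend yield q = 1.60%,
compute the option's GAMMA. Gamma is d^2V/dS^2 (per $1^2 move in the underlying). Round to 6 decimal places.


d1 = -1.5848466997; d2 = -1.6656595699
phi(d1) = 0.1136299613; exp(-qT) = 0.9986680878; exp(-rT) = 1.0000000000
Gamma = exp(-qT) * phi(d1) / (S * sigma * sqrt(T)) = 0.9986680878 * 0.1136299613 / (27.3700 * 0.2800 * 0.2886173938) = 0.051305

Answer: Gamma = 0.051305


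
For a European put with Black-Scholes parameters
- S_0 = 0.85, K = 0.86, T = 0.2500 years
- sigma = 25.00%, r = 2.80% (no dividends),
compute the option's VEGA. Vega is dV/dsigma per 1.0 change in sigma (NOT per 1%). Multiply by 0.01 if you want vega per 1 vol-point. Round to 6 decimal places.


Answer: Vega = 0.169498

Derivation:
d1 = 0.0249316819; d2 = -0.1000683181
phi(d1) = 0.3988183106; exp(-qT) = 1.0000000000; exp(-rT) = 0.9930244429
Vega = S * exp(-qT) * phi(d1) * sqrt(T) = 0.8500 * 1.0000000000 * 0.3988183106 * 0.5000000000 = 0.169498


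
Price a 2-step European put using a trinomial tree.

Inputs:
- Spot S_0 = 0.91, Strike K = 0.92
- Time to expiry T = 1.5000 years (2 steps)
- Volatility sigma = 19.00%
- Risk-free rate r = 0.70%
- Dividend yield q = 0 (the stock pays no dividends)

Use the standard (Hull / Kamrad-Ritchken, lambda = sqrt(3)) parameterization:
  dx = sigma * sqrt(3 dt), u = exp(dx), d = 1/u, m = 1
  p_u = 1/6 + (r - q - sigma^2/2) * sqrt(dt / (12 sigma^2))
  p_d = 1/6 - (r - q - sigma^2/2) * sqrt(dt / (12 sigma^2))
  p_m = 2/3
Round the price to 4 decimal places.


Answer: Price = V(0,0) = 0.0745

Derivation:
dt = T/N = 0.750000; dx = sigma*sqrt(3*dt) = 0.285000
u = exp(dx) = 1.329762; d = 1/u = 0.752014
p_u = 0.152127, p_m = 0.666667, p_d = 0.181206
Discount per step: exp(-r*dt) = 0.994764
Stock lattice S(k, j) with j the centered position index:
  k=0: S(0,+0) = 0.9100
  k=1: S(1,-1) = 0.6843; S(1,+0) = 0.9100; S(1,+1) = 1.2101
  k=2: S(2,-2) = 0.5146; S(2,-1) = 0.6843; S(2,+0) = 0.9100; S(2,+1) = 1.2101; S(2,+2) = 1.6091
Terminal payoffs V(N, j) = max(K - S_T, 0):
  V(2,-2) = 0.405372; V(2,-1) = 0.235667; V(2,+0) = 0.010000; V(2,+1) = 0.000000; V(2,+2) = 0.000000
Backward induction: V(k, j) = exp(-r*dt) * [p_u * V(k+1, j+1) + p_m * V(k+1, j) + p_d * V(k+1, j-1)]
  V(1,-1) = exp(-r*dt) * [p_u*0.010000 + p_m*0.235667 + p_d*0.405372] = 0.230873
  V(1,+0) = exp(-r*dt) * [p_u*0.000000 + p_m*0.010000 + p_d*0.235667] = 0.049112
  V(1,+1) = exp(-r*dt) * [p_u*0.000000 + p_m*0.000000 + p_d*0.010000] = 0.001803
  V(0,+0) = exp(-r*dt) * [p_u*0.001803 + p_m*0.049112 + p_d*0.230873] = 0.074460


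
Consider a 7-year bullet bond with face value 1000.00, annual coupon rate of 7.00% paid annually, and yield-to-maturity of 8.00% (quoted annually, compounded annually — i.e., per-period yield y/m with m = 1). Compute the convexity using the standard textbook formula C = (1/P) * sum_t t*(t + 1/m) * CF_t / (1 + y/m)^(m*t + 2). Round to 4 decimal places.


Coupon per period c = face * coupon_rate / m = 70.000000
Periods per year m = 1; per-period yield y/m = 0.080000
Number of cashflows N = 7
Cashflows (t years, CF_t, discount factor 1/(1+y/m)^(m*t), PV):
  t = 1.0000: CF_t = 70.000000, DF = 0.925926, PV = 64.814815
  t = 2.0000: CF_t = 70.000000, DF = 0.857339, PV = 60.013717
  t = 3.0000: CF_t = 70.000000, DF = 0.793832, PV = 55.568257
  t = 4.0000: CF_t = 70.000000, DF = 0.735030, PV = 51.452090
  t = 5.0000: CF_t = 70.000000, DF = 0.680583, PV = 47.640824
  t = 6.0000: CF_t = 70.000000, DF = 0.630170, PV = 44.111874
  t = 7.0000: CF_t = 1070.000000, DF = 0.583490, PV = 624.334723
Price P = sum_t PV_t = 947.936299
Convexity numerator sum_t t*(t + 1/m) * CF_t / (1+y/m)^(m*t + 2):
  t = 1.0000: term = 111.136514
  t = 2.0000: term = 308.712538
  t = 3.0000: term = 571.689886
  t = 4.0000: term = 882.237478
  t = 5.0000: term = 1225.329830
  t = 6.0000: term = 1588.390520
  t = 7.0000: term = 29974.918111
Convexity = (1/P) * sum = 34662.414876 / 947.936299 = 36.566186

Answer: Convexity = 36.5662


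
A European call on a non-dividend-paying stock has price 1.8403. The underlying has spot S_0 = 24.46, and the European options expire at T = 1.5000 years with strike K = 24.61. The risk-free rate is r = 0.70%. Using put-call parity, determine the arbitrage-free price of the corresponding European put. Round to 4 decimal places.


Answer: Put price = 1.7332

Derivation:
Put-call parity: C - P = S_0 * exp(-qT) - K * exp(-rT).
S_0 * exp(-qT) = 24.4600 * 1.00000000 = 24.46000000
K * exp(-rT) = 24.6100 * 0.98955493 = 24.35294689
P = C - S*exp(-qT) + K*exp(-rT)
P = 1.8403 - 24.46000000 + 24.35294689 = 1.7332


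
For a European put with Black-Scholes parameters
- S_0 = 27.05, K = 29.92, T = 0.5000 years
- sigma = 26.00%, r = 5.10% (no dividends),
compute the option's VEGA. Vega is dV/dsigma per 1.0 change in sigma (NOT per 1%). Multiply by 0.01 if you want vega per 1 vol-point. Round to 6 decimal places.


Answer: Vega = 7.254728

Derivation:
d1 = -0.3178724986; d2 = -0.5017202617
phi(d1) = 0.3792877998; exp(-qT) = 1.0000000000; exp(-rT) = 0.9748223790
Vega = S * exp(-qT) * phi(d1) * sqrt(T) = 27.0500 * 1.0000000000 * 0.3792877998 * 0.7071067812 = 7.254728


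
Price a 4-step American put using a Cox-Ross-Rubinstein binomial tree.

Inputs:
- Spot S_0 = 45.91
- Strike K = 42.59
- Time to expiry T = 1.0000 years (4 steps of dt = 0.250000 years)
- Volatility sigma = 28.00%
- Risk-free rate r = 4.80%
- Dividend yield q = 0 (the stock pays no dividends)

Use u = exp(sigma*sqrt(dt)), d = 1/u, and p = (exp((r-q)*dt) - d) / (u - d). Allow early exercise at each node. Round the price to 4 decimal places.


Answer: Price = V(0,0) = 2.7923

Derivation:
dt = T/N = 0.250000
u = exp(sigma*sqrt(dt)) = 1.150274; d = 1/u = 0.869358
p = (exp((r-q)*dt) - d) / (u - d) = 0.508032
Discount per step: exp(-r*dt) = 0.988072
Stock lattice S(k, i) with i counting down-moves:
  k=0: S(0,0) = 45.9100
  k=1: S(1,0) = 52.8091; S(1,1) = 39.9122
  k=2: S(2,0) = 60.7449; S(2,1) = 45.9100; S(2,2) = 34.6980
  k=3: S(3,0) = 69.8733; S(3,1) = 52.8091; S(3,2) = 39.9122; S(3,3) = 30.1650
  k=4: S(4,0) = 80.3734; S(4,1) = 60.7449; S(4,2) = 45.9100; S(4,3) = 34.6980; S(4,4) = 26.2242
Terminal payoffs V(N, i) = max(K - S_T, 0):
  V(4,0) = 0.000000; V(4,1) = 0.000000; V(4,2) = 0.000000; V(4,3) = 7.891968; V(4,4) = 16.365792
Backward induction: V(k, i) = exp(-r*dt) * [p * V(k+1, i) + (1-p) * V(k+1, i+1)]; then take max(V_cont, immediate exercise) for American.
  V(3,0) = exp(-r*dt) * [p*0.000000 + (1-p)*0.000000] = 0.000000; exercise = 0.000000; V(3,0) = max -> 0.000000
  V(3,1) = exp(-r*dt) * [p*0.000000 + (1-p)*0.000000] = 0.000000; exercise = 0.000000; V(3,1) = max -> 0.000000
  V(3,2) = exp(-r*dt) * [p*0.000000 + (1-p)*7.891968] = 3.836284; exercise = 2.677763; V(3,2) = max -> 3.836284
  V(3,3) = exp(-r*dt) * [p*7.891968 + (1-p)*16.365792] = 11.916955; exercise = 12.424981; V(3,3) = max -> 12.424981
  V(2,0) = exp(-r*dt) * [p*0.000000 + (1-p)*0.000000] = 0.000000; exercise = 0.000000; V(2,0) = max -> 0.000000
  V(2,1) = exp(-r*dt) * [p*0.000000 + (1-p)*3.836284] = 1.864817; exercise = 0.000000; V(2,1) = max -> 1.864817
  V(2,2) = exp(-r*dt) * [p*3.836284 + (1-p)*12.424981] = 7.965488; exercise = 7.891968; V(2,2) = max -> 7.965488
  V(1,0) = exp(-r*dt) * [p*0.000000 + (1-p)*1.864817] = 0.906487; exercise = 0.000000; V(1,0) = max -> 0.906487
  V(1,1) = exp(-r*dt) * [p*1.864817 + (1-p)*7.965488] = 4.808108; exercise = 2.677763; V(1,1) = max -> 4.808108
  V(0,0) = exp(-r*dt) * [p*0.906487 + (1-p)*4.808108] = 2.792251; exercise = 0.000000; V(0,0) = max -> 2.792251


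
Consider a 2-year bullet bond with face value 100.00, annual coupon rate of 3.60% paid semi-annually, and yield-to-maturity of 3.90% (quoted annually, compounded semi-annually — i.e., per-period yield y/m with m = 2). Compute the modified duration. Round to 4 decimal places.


Coupon per period c = face * coupon_rate / m = 1.800000
Periods per year m = 2; per-period yield y/m = 0.019500
Number of cashflows N = 4
Cashflows (t years, CF_t, discount factor 1/(1+y/m)^(m*t), PV):
  t = 0.5000: CF_t = 1.800000, DF = 0.980873, PV = 1.765571
  t = 1.0000: CF_t = 1.800000, DF = 0.962112, PV = 1.731801
  t = 1.5000: CF_t = 1.800000, DF = 0.943709, PV = 1.698677
  t = 2.0000: CF_t = 101.800000, DF = 0.925659, PV = 94.232097
Price P = sum_t PV_t = 99.428147
First compute Macaulay numerator sum_t t * PV_t:
  t * PV_t at t = 0.5000: 0.882786
  t * PV_t at t = 1.0000: 1.731801
  t * PV_t at t = 1.5000: 2.548016
  t * PV_t at t = 2.0000: 188.464195
Macaulay duration D = 193.626797 / 99.428147 = 1.947404
Modified duration = D / (1 + y/m) = 1.947404 / (1 + 0.019500) = 1.910156

Answer: Modified duration = 1.9102


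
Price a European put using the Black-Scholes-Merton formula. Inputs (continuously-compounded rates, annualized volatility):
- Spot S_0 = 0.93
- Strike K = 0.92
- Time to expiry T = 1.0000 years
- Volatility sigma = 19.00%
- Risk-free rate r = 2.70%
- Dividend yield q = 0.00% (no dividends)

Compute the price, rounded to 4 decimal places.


Answer: Price = 0.0532

Derivation:
d1 = (ln(S/K) + (r - q + 0.5*sigma^2) * T) / (sigma * sqrt(T)) = 0.29400482
d2 = d1 - sigma * sqrt(T) = 0.10400482
exp(-rT) = 0.97336124; exp(-qT) = 1.00000000
P = K * exp(-rT) * N(-d2) - S_0 * exp(-qT) * N(-d1)
N(-d1) = 0.38437711; N(-d2) = 0.45858276
P = 0.9200 * 0.97336124 * 0.45858276 - 0.9300 * 1.00000000 * 0.38437711 = 0.0532


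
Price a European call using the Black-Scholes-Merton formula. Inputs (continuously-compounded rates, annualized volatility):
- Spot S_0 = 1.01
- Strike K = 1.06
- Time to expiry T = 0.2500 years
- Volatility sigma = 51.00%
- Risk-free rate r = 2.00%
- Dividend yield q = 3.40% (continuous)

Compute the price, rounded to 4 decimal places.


Answer: Price = 0.0798

Derivation:
d1 = (ln(S/K) + (r - q + 0.5*sigma^2) * T) / (sigma * sqrt(T)) = -0.07571011
d2 = d1 - sigma * sqrt(T) = -0.33071011
exp(-rT) = 0.99501248; exp(-qT) = 0.99153602
C = S_0 * exp(-qT) * N(d1) - K * exp(-rT) * N(d2)
N(d1) = 0.46982487; N(d2) = 0.37043173
C = 1.0100 * 0.99153602 * 0.46982487 - 1.0600 * 0.99501248 * 0.37043173 = 0.0798
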